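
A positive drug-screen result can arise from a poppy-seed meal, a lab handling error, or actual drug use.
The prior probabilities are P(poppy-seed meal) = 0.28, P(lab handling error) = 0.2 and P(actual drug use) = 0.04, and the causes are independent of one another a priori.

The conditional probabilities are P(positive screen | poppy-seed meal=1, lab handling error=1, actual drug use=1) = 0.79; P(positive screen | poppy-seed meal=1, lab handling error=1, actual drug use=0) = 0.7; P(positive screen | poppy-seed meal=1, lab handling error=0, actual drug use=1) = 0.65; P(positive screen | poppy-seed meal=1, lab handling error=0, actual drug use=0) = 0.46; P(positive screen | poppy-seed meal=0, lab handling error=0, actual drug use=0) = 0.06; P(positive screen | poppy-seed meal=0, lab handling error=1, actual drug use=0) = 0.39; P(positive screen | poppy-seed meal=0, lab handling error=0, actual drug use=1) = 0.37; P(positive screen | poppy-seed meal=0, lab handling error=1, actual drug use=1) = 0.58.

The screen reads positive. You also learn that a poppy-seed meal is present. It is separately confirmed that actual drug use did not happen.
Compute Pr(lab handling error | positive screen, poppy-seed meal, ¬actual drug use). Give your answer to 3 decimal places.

Pr(lab handling error | positive screen, poppy-seed meal, ¬actual drug use) ≈ 0.276

By total probability over both values of lab handling error:
  P(positive screen | poppy-seed meal, ¬actual drug use) = 0.46*0.8 + 0.7*0.2
        = 0.368000 + 0.140000 = 0.508000
Keeping only the lab handling error-present terms gives 0.140000, so
  P(lab handling error | positive screen, poppy-seed meal, ¬actual drug use) = 0.140000 / 0.508000 ≈ 0.276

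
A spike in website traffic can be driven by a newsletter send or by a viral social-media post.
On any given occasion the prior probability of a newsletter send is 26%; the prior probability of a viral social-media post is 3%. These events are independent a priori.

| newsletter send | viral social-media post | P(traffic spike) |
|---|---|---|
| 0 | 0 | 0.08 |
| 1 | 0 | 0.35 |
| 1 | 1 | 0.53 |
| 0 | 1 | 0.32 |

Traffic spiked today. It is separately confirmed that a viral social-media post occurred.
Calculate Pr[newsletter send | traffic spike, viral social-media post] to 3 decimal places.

Sum P(traffic spike|·) weighted by the priors over both values of newsletter send:
  P(traffic spike | viral social-media post) = 0.32×0.74 + 0.53×0.26
        = 0.236800 + 0.137800 = 0.374600
The terms with newsletter send present sum to 0.137800, so
  P(newsletter send | traffic spike, viral social-media post) = 0.137800 / 0.374600 ≈ 0.368

Pr[newsletter send | traffic spike, viral social-media post] ≈ 0.368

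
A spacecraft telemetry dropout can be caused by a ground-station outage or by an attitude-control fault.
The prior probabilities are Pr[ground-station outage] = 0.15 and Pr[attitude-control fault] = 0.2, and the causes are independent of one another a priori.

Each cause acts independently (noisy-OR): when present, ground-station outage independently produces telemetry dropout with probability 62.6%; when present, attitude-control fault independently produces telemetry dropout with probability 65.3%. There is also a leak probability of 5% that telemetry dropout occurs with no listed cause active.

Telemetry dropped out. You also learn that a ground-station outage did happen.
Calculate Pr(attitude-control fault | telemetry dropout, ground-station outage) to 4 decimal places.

Pr(attitude-control fault | telemetry dropout, ground-station outage) ≈ 0.2537

Under noisy-OR, P(telemetry dropout | causes) = 1 − (1−0.05)·∏(1−qᵢ) over the active causes.
P(telemetry dropout | ground-station outage) = 0.6447×0.8 + 0.876711×0.2 = 0.515760 + 0.175342 = 0.691102
Of this, 0.175342 comes from 0.876711×0.2 (the attitude-control fault=true cases).
So P(attitude-control fault | telemetry dropout, ground-station outage) = 0.175342/0.691102 ≈ 0.2537.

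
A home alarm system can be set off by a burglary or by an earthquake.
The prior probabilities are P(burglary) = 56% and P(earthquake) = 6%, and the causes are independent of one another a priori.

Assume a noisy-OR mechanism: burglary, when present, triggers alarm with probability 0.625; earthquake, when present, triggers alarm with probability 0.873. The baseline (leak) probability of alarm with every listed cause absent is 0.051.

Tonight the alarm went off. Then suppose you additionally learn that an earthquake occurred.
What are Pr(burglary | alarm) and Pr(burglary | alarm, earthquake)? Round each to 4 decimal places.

Pr(burglary | alarm) ≈ 0.8933; Pr(burglary | alarm, earthquake) ≈ 0.5801

Under noisy-OR, P(alarm | causes) = 1 − (1−0.051)·∏(1−qᵢ) over the active causes.
Enumerate the 4 (burglary, earthquake) configurations and weight by the priors:
  P(alarm) = 0.051*0.44*0.94 + 0.879477*0.44*0.06 + 0.644125*0.56*0.94 + 0.954804*0.56*0.06
        = 0.021094 + 0.023218 + 0.339067 + 0.032081 = 0.415460
Keeping only the burglary-present terms gives 0.371148, so
  P(burglary | alarm) = 0.371148 / 0.415460 ≈ 0.8933

Now condition on the additional information:
Enumerate both values of burglary and weight by the priors:
  P(alarm | earthquake) = 0.879477*0.44 + 0.954804*0.56
        = 0.386970 + 0.534690 = 0.921660
Keeping only the burglary-present terms gives 0.534690, so
  P(burglary | alarm, earthquake) = 0.534690 / 0.921660 ≈ 0.5801
The drop from 0.8933 to 0.5801 is the explaining-away (discounting) effect.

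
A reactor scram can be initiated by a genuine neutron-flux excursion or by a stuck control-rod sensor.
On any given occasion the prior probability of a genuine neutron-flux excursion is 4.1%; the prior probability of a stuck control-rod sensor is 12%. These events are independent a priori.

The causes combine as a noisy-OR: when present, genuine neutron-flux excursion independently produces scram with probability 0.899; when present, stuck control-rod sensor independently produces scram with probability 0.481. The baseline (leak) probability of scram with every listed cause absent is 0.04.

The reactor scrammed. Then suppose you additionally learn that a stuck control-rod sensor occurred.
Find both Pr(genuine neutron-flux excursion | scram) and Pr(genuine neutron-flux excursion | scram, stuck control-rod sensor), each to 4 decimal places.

Under noisy-OR, P(scram | causes) = 1 − (1−0.04)·∏(1−qᵢ) over the active causes.
For the numerator, keep only genuine neutron-flux excursion=true terms: 0.032582 + 0.004672 = 0.037254
The normalizing constant is 0.04*0.959*0.88 + 0.50176*0.959*0.12 + 0.90304*0.041*0.88 + 0.949678*0.041*0.12 = 0.128754
Posterior = 0.037254 / 0.128754 ≈ 0.2893

With the extra evidence:
By total probability over both values of genuine neutron-flux excursion:
  P(scram | stuck control-rod sensor) = 0.50176*0.959 + 0.949678*0.041
        = 0.481188 + 0.038937 = 0.520125
Keeping only the genuine neutron-flux excursion-present terms gives 0.038937, so
  P(genuine neutron-flux excursion | scram, stuck control-rod sensor) = 0.038937 / 0.520125 ≈ 0.0749
Conditioning on stuck control-rod sensor lowers the posterior on genuine neutron-flux excursion: the classic explaining-away effect in a common-effect structure.

Pr(genuine neutron-flux excursion | scram) ≈ 0.2893; Pr(genuine neutron-flux excursion | scram, stuck control-rod sensor) ≈ 0.0749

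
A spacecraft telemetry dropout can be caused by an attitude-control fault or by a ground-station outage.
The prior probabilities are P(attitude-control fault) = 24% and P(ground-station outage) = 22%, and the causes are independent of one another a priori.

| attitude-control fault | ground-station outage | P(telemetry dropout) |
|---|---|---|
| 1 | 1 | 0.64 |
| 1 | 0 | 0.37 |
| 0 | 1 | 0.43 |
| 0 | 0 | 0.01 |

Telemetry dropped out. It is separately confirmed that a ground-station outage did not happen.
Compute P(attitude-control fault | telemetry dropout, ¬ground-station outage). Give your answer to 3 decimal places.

P(attitude-control fault | telemetry dropout, ¬ground-station outage) ≈ 0.921

Numerator (weight on configurations with attitude-control fault): 0.37·0.24 = 0.088800
Denominator P(telemetry dropout | ¬ground-station outage): 0.01·0.76 + 0.37·0.24 = 0.096400
Posterior = 0.088800 / 0.096400 ≈ 0.921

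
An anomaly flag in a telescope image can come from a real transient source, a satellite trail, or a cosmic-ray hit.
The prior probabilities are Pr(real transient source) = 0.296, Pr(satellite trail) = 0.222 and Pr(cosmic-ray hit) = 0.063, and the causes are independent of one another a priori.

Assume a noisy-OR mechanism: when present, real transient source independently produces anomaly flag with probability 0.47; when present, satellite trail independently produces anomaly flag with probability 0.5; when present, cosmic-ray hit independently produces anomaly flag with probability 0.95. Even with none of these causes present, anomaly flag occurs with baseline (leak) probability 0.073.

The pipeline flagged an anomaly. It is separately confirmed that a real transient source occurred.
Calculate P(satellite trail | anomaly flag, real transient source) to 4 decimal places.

Under noisy-OR, P(anomaly flag | causes) = 1 − (1−0.073)·∏(1−qᵢ) over the active causes.
Weight on satellite trail=true, given the evidence: 0.156914 + 0.013814 = 0.170728
Denominator P(anomaly flag | real transient source): 0.50869*0.778*0.937 + 0.975434*0.778*0.063 + 0.754345*0.222*0.937 + 0.987717*0.222*0.063 = 0.589366
Posterior = 0.170728 / 0.589366 ≈ 0.2897

P(satellite trail | anomaly flag, real transient source) ≈ 0.2897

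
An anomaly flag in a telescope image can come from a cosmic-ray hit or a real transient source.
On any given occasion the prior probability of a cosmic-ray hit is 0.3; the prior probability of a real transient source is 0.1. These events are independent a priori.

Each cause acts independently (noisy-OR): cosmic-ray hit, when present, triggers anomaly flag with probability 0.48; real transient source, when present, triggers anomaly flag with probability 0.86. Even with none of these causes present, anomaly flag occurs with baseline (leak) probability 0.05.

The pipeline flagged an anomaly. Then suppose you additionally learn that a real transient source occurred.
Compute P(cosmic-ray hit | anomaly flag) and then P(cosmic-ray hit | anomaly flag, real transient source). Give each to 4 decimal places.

P(cosmic-ray hit | anomaly flag) ≈ 0.6409; P(cosmic-ray hit | anomaly flag, real transient source) ≈ 0.3151

Under noisy-OR, P(anomaly flag | causes) = 1 − (1−0.05)·∏(1−qᵢ) over the active causes.
Weight on cosmic-ray hit=true, given the evidence: 0.136620 + 0.027925 = 0.164545
Denominator P(anomaly flag): 0.05*0.7*0.9 + 0.867*0.7*0.1 + 0.506*0.3*0.9 + 0.93084*0.3*0.1 = 0.256735
P(cosmic-ray hit | anomaly flag) = 0.164545/0.256735 ≈ 0.6409

Now condition on the additional information:
Numerator (weight on configurations with cosmic-ray hit): 0.93084×0.3 = 0.279252
Denominator P(anomaly flag | real transient source): 0.867×0.7 + 0.93084×0.3 = 0.886152
P(cosmic-ray hit | anomaly flag, real transient source) = 0.279252/0.886152 ≈ 0.3151
— real transient source explains away the evidence for cosmic-ray hit.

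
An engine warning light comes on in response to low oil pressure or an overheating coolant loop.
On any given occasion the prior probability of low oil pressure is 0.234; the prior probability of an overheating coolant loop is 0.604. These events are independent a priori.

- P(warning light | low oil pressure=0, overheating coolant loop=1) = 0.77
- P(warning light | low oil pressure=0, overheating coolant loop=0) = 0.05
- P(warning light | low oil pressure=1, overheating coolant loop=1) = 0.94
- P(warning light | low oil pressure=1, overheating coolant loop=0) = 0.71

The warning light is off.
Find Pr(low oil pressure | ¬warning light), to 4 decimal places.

P(¬warning light) = 0.95·0.766·0.396 + 0.23·0.766·0.604 + 0.29·0.234·0.396 + 0.06·0.234·0.604 = 0.288169 + 0.106413 + 0.026873 + 0.008480 = 0.429935
The low oil pressure-present share is 0.026873 + 0.008480 = 0.035353.
So P(low oil pressure | ¬warning light) = 0.035353/0.429935 ≈ 0.0822.

Pr(low oil pressure | ¬warning light) ≈ 0.0822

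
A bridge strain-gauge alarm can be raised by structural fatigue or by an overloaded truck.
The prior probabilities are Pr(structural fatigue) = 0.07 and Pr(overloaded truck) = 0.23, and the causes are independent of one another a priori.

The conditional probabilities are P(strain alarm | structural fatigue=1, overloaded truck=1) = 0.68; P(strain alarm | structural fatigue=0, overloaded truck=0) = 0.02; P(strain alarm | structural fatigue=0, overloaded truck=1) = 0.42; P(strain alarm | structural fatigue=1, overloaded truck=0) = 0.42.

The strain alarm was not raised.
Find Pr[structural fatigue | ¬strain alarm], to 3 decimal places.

Pr[structural fatigue | ¬strain alarm] ≈ 0.042

P(¬strain alarm) = 0.98*0.93*0.77 + 0.58*0.93*0.23 + 0.58*0.07*0.77 + 0.32*0.07*0.23 = 0.701778 + 0.124062 + 0.031262 + 0.005152 = 0.862254
Of this, 0.036414 comes from 0.031262 + 0.005152 (the structural fatigue=true cases).
Hence the posterior is 0.036414/0.862254 ≈ 0.042.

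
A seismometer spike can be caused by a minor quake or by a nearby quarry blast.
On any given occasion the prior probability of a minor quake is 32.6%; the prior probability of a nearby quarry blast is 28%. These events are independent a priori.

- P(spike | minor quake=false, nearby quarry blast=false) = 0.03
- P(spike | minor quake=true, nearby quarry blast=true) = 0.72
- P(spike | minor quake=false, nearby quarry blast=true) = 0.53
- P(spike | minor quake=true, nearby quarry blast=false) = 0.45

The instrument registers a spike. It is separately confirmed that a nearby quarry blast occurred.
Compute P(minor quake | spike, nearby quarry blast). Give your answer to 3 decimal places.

P(minor quake | spike, nearby quarry blast) ≈ 0.397

For the numerator, keep only minor quake=true terms: 0.72·0.326 = 0.234720
Denominator P(spike | nearby quarry blast): 0.53·0.674 + 0.72·0.326 = 0.591940
P(minor quake | spike, nearby quarry blast) = 0.234720/0.591940 ≈ 0.397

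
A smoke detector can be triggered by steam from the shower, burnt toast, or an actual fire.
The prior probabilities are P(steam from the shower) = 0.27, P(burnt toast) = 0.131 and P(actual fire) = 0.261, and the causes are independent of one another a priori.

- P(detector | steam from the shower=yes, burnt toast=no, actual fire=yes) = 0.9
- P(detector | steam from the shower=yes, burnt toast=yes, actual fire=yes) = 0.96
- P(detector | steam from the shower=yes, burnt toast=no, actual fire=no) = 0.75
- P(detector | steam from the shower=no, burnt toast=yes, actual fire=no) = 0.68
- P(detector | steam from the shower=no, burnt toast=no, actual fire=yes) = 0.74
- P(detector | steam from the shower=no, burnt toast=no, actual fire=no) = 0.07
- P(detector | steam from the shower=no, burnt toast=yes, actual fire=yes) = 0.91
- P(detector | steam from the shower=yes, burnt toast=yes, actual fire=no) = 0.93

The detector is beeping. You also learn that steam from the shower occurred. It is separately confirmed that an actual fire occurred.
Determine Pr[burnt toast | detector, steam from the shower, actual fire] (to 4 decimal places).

Sum P(detector|·) weighted by the priors over both values of burnt toast:
  P(detector | steam from the shower, actual fire) = 0.9×0.869 + 0.96×0.131
        = 0.782100 + 0.125760 = 0.907860
The terms with burnt toast present sum to 0.125760, so
  P(burnt toast | detector, steam from the shower, actual fire) = 0.125760 / 0.907860 ≈ 0.1385

Pr[burnt toast | detector, steam from the shower, actual fire] ≈ 0.1385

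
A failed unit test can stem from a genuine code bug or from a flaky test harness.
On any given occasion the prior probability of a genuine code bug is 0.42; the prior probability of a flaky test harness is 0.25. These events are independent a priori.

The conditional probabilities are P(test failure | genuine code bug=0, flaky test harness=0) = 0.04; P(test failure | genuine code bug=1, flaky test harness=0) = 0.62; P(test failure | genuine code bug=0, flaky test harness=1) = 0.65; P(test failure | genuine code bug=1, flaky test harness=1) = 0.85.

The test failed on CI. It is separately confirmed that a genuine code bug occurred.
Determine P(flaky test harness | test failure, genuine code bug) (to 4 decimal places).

P(flaky test harness | test failure, genuine code bug) ≈ 0.3137

Sum P(test failure|·) weighted by the priors over both values of flaky test harness:
  P(test failure | genuine code bug) = 0.62*0.75 + 0.85*0.25
        = 0.465000 + 0.212500 = 0.677500
The terms with flaky test harness present sum to 0.212500, so
  P(flaky test harness | test failure, genuine code bug) = 0.212500 / 0.677500 ≈ 0.3137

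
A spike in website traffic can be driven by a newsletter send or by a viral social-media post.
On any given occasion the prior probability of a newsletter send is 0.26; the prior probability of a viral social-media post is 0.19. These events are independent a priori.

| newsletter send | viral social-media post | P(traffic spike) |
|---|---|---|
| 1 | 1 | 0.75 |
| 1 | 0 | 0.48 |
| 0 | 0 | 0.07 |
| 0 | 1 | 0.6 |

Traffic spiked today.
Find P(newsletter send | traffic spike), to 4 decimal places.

P(traffic spike) = 0.07·0.74·0.81 + 0.6·0.74·0.19 + 0.48·0.26·0.81 + 0.75·0.26·0.19 = 0.041958 + 0.084360 + 0.101088 + 0.037050 = 0.264456
Of this, 0.138138 comes from 0.101088 + 0.037050 (the newsletter send=true cases).
So P(newsletter send | traffic spike) = 0.138138/0.264456 ≈ 0.5223.

P(newsletter send | traffic spike) ≈ 0.5223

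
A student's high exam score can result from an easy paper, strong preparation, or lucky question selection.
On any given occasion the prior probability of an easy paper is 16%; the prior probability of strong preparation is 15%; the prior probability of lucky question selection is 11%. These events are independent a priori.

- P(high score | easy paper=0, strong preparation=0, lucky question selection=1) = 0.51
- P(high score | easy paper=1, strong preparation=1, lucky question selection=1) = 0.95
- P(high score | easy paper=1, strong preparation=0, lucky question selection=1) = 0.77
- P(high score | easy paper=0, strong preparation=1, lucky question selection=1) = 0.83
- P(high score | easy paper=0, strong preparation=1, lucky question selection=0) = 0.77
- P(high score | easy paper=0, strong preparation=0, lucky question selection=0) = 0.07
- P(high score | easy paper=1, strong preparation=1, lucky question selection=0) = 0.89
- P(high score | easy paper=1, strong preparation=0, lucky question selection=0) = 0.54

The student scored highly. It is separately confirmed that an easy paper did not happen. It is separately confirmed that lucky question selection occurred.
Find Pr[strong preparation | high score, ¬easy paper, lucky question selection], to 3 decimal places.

For the numerator, keep only strong preparation=true terms: 0.83·0.15 = 0.124500
Normalizer over all consistent configurations: 0.51·0.85 + 0.83·0.15 = 0.558000
Posterior = 0.124500 / 0.558000 ≈ 0.223

Pr[strong preparation | high score, ¬easy paper, lucky question selection] ≈ 0.223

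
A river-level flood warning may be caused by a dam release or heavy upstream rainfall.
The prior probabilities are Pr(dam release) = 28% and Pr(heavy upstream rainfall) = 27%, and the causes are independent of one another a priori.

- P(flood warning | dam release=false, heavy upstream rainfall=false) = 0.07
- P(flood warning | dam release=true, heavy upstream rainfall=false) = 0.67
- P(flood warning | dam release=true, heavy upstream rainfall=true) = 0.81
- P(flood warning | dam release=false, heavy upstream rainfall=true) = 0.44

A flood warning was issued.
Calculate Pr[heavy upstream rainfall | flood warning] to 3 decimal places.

Pr[heavy upstream rainfall | flood warning] ≈ 0.458

By total probability over the 4 (dam release, heavy upstream rainfall) configurations:
  P(flood warning) = 0.07×0.72×0.73 + 0.44×0.72×0.27 + 0.67×0.28×0.73 + 0.81×0.28×0.27
        = 0.036792 + 0.085536 + 0.136948 + 0.061236 = 0.320512
The terms with heavy upstream rainfall present sum to 0.146772, so
  P(heavy upstream rainfall | flood warning) = 0.146772 / 0.320512 ≈ 0.458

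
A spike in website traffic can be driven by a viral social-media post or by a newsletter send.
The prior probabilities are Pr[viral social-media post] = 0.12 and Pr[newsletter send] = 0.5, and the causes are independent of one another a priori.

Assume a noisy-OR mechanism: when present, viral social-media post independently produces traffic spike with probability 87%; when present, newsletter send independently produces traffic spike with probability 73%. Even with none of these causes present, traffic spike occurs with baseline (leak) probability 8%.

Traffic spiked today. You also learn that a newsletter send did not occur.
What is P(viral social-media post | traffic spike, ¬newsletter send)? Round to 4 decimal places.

P(viral social-media post | traffic spike, ¬newsletter send) ≈ 0.6001

Under noisy-OR, P(traffic spike | causes) = 1 − (1−0.08)·∏(1−qᵢ) over the active causes.
Enumerate both values of viral social-media post and weight by the priors:
  P(traffic spike | ¬newsletter send) = 0.08·0.88 + 0.8804·0.12
        = 0.070400 + 0.105648 = 0.176048
Configurations with viral social-media post contribute 0.105648, so
  P(viral social-media post | traffic spike, ¬newsletter send) = 0.105648 / 0.176048 ≈ 0.6001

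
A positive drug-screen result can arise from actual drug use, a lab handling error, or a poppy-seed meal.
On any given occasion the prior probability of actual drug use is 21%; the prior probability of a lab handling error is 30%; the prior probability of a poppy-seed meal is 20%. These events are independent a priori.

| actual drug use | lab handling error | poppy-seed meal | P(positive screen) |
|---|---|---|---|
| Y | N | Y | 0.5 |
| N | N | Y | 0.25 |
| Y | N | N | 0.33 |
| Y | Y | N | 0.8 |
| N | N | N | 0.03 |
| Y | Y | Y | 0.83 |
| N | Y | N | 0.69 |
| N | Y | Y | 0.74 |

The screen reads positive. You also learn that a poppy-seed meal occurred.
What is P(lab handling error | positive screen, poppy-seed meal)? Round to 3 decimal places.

For the numerator, keep only lab handling error=true terms: 0.175380 + 0.052290 = 0.227670
Denominator P(positive screen | poppy-seed meal): 0.25·0.79·0.7 + 0.74·0.79·0.3 + 0.5·0.21·0.7 + 0.83·0.21·0.3 = 0.439420
Posterior = 0.227670 / 0.439420 ≈ 0.518

P(lab handling error | positive screen, poppy-seed meal) ≈ 0.518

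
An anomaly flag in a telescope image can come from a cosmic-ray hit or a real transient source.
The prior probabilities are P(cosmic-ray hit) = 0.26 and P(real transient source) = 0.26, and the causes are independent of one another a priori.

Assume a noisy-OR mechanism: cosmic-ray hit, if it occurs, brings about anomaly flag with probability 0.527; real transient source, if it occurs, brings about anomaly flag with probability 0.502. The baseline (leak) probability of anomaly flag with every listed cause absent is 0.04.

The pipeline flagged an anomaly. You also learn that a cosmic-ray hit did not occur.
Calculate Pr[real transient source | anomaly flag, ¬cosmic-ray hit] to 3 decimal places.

Under noisy-OR, P(anomaly flag | causes) = 1 − (1−0.04)·∏(1−qᵢ) over the active causes.
P(anomaly flag | ¬cosmic-ray hit) = 0.04·0.74 + 0.52192·0.26 = 0.029600 + 0.135699 = 0.165299
Restricting to configurations with real transient source present: 0.52192·0.26 = 0.135699.
P(real transient source | anomaly flag, ¬cosmic-ray hit) = 0.135699 / 0.165299 ≈ 0.821

Pr[real transient source | anomaly flag, ¬cosmic-ray hit] ≈ 0.821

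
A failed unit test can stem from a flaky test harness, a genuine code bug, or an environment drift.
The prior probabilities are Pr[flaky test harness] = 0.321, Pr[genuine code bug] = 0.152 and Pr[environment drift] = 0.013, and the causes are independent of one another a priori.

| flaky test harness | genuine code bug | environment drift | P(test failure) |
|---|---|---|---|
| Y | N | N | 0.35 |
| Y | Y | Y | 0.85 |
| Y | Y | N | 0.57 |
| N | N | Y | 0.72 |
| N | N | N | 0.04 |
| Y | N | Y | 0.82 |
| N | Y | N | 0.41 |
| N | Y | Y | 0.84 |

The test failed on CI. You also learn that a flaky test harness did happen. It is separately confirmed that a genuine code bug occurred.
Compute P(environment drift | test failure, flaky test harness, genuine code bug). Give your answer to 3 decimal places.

Numerator (weight on configurations with environment drift): 0.85×0.013 = 0.011050
The normalizing constant is 0.57×0.987 + 0.85×0.013 = 0.573640
P(environment drift | test failure, flaky test harness, genuine code bug) = 0.011050/0.573640 ≈ 0.019

P(environment drift | test failure, flaky test harness, genuine code bug) ≈ 0.019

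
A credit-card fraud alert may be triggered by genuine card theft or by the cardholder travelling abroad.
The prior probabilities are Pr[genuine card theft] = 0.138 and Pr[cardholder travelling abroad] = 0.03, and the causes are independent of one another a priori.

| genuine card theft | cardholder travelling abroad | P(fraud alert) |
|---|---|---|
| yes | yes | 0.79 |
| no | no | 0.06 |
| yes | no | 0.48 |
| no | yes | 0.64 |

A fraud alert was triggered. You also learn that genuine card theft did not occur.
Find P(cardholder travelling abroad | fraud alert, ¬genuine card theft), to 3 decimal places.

For the numerator, keep only cardholder travelling abroad=true terms: 0.64×0.03 = 0.019200
Normalizer over all consistent configurations: 0.06×0.97 + 0.64×0.03 = 0.077400
P(cardholder travelling abroad | fraud alert, ¬genuine card theft) = 0.019200/0.077400 ≈ 0.248

P(cardholder travelling abroad | fraud alert, ¬genuine card theft) ≈ 0.248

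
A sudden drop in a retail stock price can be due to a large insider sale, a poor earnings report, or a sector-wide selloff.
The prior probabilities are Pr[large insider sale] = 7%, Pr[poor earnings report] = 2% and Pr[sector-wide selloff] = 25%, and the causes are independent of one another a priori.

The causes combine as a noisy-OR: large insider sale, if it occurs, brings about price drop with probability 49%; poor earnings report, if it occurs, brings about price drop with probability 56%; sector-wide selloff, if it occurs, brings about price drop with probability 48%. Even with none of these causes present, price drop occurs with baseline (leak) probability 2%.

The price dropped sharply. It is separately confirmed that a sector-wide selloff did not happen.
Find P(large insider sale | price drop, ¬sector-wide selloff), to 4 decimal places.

Under noisy-OR, P(price drop | causes) = 1 − (1−0.02)·∏(1−qᵢ) over the active causes.
P(price drop | ¬sector-wide selloff) = 0.02·0.93·0.98 + 0.5688·0.93·0.02 + 0.5002·0.07·0.98 + 0.780088·0.07·0.02 = 0.018228 + 0.010580 + 0.034314 + 0.001092 = 0.064214
The large insider sale-present share is 0.034314 + 0.001092 = 0.035406.
So P(large insider sale | price drop, ¬sector-wide selloff) = 0.035406/0.064214 ≈ 0.5514.

P(large insider sale | price drop, ¬sector-wide selloff) ≈ 0.5514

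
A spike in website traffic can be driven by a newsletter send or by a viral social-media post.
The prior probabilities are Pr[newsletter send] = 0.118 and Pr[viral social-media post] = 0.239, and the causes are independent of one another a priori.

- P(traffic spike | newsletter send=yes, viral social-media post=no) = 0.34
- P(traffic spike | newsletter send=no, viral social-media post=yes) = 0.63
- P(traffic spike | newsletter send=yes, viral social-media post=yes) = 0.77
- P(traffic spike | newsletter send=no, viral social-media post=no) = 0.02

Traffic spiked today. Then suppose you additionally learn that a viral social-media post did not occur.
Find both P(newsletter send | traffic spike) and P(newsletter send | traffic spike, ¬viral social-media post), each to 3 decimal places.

P(traffic spike) = 0.02·0.882·0.761 + 0.63·0.882·0.239 + 0.34·0.118·0.761 + 0.77·0.118·0.239 = 0.013424 + 0.132803 + 0.030531 + 0.021716 = 0.198474
Restricting to configurations with newsletter send present: 0.030531 + 0.021716 = 0.052247.
So P(newsletter send | traffic spike) = 0.052247/0.198474 ≈ 0.263.

Now also conditioning on viral social-media post≠true:
Weight on newsletter send=true, given the evidence: 0.34×0.118 = 0.040120
Normalizer over all consistent configurations: 0.02×0.882 + 0.34×0.118 = 0.057760
P(newsletter send | traffic spike, ¬viral social-media post) = 0.040120/0.057760 ≈ 0.695
With viral social-media post excluded, newsletter send must carry more of the explanatory weight for the traffic spike.

P(newsletter send | traffic spike) ≈ 0.263; P(newsletter send | traffic spike, ¬viral social-media post) ≈ 0.695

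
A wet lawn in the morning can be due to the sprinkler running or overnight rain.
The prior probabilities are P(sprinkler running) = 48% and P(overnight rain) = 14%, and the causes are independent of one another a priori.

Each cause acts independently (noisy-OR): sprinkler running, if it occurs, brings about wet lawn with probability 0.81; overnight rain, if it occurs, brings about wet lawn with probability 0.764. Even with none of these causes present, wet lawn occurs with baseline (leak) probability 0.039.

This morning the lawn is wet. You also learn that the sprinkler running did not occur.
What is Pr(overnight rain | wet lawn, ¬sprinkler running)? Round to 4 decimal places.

Under noisy-OR, P(wet lawn | causes) = 1 − (1−0.039)·∏(1−qᵢ) over the active causes.
P(wet lawn | ¬sprinkler running) = 0.039×0.86 + 0.773204×0.14 = 0.033540 + 0.108249 = 0.141789
Of this, 0.108249 comes from 0.773204×0.14 (the overnight rain=true cases).
Hence the posterior is 0.108249/0.141789 ≈ 0.7635.

Pr(overnight rain | wet lawn, ¬sprinkler running) ≈ 0.7635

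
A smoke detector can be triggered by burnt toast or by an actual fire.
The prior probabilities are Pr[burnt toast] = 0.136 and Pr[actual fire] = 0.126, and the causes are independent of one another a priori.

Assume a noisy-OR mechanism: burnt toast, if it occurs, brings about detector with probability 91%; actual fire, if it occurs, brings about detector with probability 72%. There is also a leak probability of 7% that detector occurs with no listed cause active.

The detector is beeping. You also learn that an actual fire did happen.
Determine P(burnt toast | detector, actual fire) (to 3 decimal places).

Under noisy-OR, P(detector | causes) = 1 − (1−0.07)·∏(1−qᵢ) over the active causes.
P(detector | actual fire) = 0.7396*0.864 + 0.976564*0.136 = 0.639014 + 0.132813 = 0.771827
The burnt toast-present share is 0.976564*0.136 = 0.132813.
Hence the posterior is 0.132813/0.771827 ≈ 0.172.

P(burnt toast | detector, actual fire) ≈ 0.172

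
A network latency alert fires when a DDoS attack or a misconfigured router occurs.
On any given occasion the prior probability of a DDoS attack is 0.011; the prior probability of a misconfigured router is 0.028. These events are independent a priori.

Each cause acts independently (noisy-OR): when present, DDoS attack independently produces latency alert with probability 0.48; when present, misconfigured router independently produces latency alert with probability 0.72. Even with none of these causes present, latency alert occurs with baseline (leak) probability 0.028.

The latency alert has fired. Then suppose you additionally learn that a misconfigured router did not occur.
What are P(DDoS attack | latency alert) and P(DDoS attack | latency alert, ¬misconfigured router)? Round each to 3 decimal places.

Under noisy-OR, P(latency alert | causes) = 1 − (1−0.028)·∏(1−qᵢ) over the active causes.
P(latency alert) = 0.028·0.989·0.972 + 0.72784·0.989·0.028 + 0.49456·0.011·0.972 + 0.858477·0.011·0.028 = 0.026917 + 0.020155 + 0.005288 + 0.000264 = 0.052624
Restricting to configurations with DDoS attack present: 0.005288 + 0.000264 = 0.005552.
So P(DDoS attack | latency alert) = 0.005552/0.052624 ≈ 0.106.

Now also conditioning on misconfigured router≠true:
Weight on DDoS attack=true, given the evidence: 0.49456*0.011 = 0.005440
The normalizing constant is 0.028*0.989 + 0.49456*0.011 = 0.033132
P(DDoS attack | latency alert, ¬misconfigured router) = 0.005440/0.033132 ≈ 0.164
With misconfigured router excluded, DDoS attack must carry more of the explanatory weight for the latency alert.

P(DDoS attack | latency alert) ≈ 0.106; P(DDoS attack | latency alert, ¬misconfigured router) ≈ 0.164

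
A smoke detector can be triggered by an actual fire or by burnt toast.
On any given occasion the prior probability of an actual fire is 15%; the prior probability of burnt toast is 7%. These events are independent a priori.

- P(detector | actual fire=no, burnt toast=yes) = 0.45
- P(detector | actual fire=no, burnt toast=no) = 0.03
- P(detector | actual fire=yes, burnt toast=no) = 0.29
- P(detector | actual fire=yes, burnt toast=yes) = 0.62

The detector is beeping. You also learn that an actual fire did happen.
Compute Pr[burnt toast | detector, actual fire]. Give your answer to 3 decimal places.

Pr[burnt toast | detector, actual fire] ≈ 0.139

Sum P(detector|·) weighted by the priors over both values of burnt toast:
  P(detector | actual fire) = 0.29×0.93 + 0.62×0.07
        = 0.269700 + 0.043400 = 0.313100
Configurations with burnt toast contribute 0.043400, so
  P(burnt toast | detector, actual fire) = 0.043400 / 0.313100 ≈ 0.139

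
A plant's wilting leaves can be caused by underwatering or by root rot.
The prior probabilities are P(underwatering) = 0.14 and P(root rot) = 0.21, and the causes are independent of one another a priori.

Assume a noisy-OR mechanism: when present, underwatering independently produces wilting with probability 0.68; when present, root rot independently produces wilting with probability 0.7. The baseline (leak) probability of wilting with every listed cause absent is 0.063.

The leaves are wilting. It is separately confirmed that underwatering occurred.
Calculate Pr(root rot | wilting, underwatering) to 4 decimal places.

Pr(root rot | wilting, underwatering) ≈ 0.2568

Under noisy-OR, P(wilting | causes) = 1 − (1−0.063)·∏(1−qᵢ) over the active causes.
For the numerator, keep only root rot=true terms: 0.910048·0.21 = 0.191110
Denominator P(wilting | underwatering): 0.70016·0.79 + 0.910048·0.21 = 0.744236
Posterior = 0.191110 / 0.744236 ≈ 0.2568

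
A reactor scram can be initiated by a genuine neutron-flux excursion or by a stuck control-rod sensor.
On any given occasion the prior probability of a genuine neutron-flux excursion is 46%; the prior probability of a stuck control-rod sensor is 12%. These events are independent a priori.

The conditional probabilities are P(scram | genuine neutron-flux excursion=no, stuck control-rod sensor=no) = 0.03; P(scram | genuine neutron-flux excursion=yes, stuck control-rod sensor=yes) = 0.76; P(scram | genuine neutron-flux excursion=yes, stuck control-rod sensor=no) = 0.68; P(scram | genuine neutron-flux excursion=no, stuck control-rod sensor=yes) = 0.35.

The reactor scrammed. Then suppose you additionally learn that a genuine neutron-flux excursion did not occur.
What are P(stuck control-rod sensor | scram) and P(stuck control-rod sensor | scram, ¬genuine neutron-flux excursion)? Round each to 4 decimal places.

P(stuck control-rod sensor | scram) ≈ 0.1825; P(stuck control-rod sensor | scram, ¬genuine neutron-flux excursion) ≈ 0.6140

P(scram) = 0.03*0.54*0.88 + 0.35*0.54*0.12 + 0.68*0.46*0.88 + 0.76*0.46*0.12 = 0.014256 + 0.022680 + 0.275264 + 0.041952 = 0.354152
Restricting to configurations with stuck control-rod sensor present: 0.022680 + 0.041952 = 0.064632.
Hence the posterior is 0.064632/0.354152 ≈ 0.1825.

Now condition on the additional information:
Enumerate both values of stuck control-rod sensor and weight by the priors:
  P(scram | ¬genuine neutron-flux excursion) = 0.03*0.88 + 0.35*0.12
        = 0.026400 + 0.042000 = 0.068400
Configurations with stuck control-rod sensor contribute 0.042000, so
  P(stuck control-rod sensor | scram, ¬genuine neutron-flux excursion) = 0.042000 / 0.068400 ≈ 0.6140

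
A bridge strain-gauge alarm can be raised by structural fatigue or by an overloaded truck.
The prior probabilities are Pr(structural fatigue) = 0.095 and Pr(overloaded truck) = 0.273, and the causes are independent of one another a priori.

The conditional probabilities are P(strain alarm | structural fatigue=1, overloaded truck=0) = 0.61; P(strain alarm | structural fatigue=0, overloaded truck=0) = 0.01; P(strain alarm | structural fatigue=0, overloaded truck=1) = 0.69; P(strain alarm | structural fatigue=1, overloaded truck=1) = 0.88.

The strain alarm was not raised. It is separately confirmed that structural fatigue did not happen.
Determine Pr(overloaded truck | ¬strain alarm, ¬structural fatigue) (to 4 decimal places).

For the numerator, keep only overloaded truck=true terms: 0.31*0.273 = 0.084630
Normalizer over all consistent configurations: 0.99*0.727 + 0.31*0.273 = 0.804360
P(overloaded truck | ¬strain alarm, ¬structural fatigue) = 0.084630/0.804360 ≈ 0.1052

Pr(overloaded truck | ¬strain alarm, ¬structural fatigue) ≈ 0.1052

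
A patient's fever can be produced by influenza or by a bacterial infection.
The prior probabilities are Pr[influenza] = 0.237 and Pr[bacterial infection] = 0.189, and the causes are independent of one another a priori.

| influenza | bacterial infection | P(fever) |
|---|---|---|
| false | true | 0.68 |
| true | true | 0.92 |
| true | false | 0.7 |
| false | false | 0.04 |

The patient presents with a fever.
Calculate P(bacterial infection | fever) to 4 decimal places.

By total probability over the 4 (influenza, bacterial infection) configurations:
  P(fever) = 0.04×0.763×0.811 + 0.68×0.763×0.189 + 0.7×0.237×0.811 + 0.92×0.237×0.189
        = 0.024752 + 0.098061 + 0.134545 + 0.041210 = 0.298568
The terms with bacterial infection present sum to 0.139271, so
  P(bacterial infection | fever) = 0.139271 / 0.298568 ≈ 0.4665

P(bacterial infection | fever) ≈ 0.4665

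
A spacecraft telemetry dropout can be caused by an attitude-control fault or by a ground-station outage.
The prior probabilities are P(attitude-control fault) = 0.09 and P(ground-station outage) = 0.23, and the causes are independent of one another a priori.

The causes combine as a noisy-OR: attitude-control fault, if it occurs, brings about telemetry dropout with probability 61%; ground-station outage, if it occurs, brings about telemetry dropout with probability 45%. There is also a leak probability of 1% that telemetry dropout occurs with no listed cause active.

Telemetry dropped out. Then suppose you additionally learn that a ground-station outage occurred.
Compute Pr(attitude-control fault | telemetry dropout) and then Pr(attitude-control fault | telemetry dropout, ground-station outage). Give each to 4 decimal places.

Pr(attitude-control fault | telemetry dropout) ≈ 0.3651; Pr(attitude-control fault | telemetry dropout, ground-station outage) ≈ 0.1460

Under noisy-OR, P(telemetry dropout | causes) = 1 − (1−0.01)·∏(1−qᵢ) over the active causes.
By total probability over the 4 (attitude-control fault, ground-station outage) configurations:
  P(telemetry dropout) = 0.01*0.91*0.77 + 0.4555*0.91*0.23 + 0.6139*0.09*0.77 + 0.787645*0.09*0.23
        = 0.007007 + 0.095336 + 0.042543 + 0.016304 = 0.161190
The terms with attitude-control fault present sum to 0.058847, so
  P(attitude-control fault | telemetry dropout) = 0.058847 / 0.161190 ≈ 0.3651

Now also conditioning on ground-station outage=true:
Numerator (weight on configurations with attitude-control fault): 0.787645×0.09 = 0.070888
The normalizing constant is 0.4555×0.91 + 0.787645×0.09 = 0.485393
Posterior = 0.070888 / 0.485393 ≈ 0.1460
This is intercausal reasoning (explaining away): once ground-station outage accounts for the telemetry dropout, attitude-control fault becomes less likely.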